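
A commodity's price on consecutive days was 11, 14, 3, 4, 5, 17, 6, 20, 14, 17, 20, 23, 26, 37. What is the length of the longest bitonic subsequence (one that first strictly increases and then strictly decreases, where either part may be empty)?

10

inc[i] = longest strictly increasing subsequence ending at i; dec[i] = longest strictly decreasing subsequence starting at i:
i:      1  2  3  4  5  6  7  8  9 10 11 12 13 14
a[i]:  11 14  3  4  5 17  6 20 14 17 20 23 26 37
inc:    1  2  1  2  3  4  4  5  5  6  7  8  9 10
dec:    2  2  1  1  1  2  1  2  1  1  1  1  1  1
Best peak at i=14 (value 37): inc=10, dec=1, length 10+1−1 = 10.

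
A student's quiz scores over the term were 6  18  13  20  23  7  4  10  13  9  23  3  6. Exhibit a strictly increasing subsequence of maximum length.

6, 7, 10, 13, 23

Patience tails give the LIS length; then backtrack through the dp parents:
6 → extends → [6]
18 → extends → [6, 18]
13 → replaces 18 → [6, 13]
20 → extends → [6, 13, 20]
23 → extends → [6, 13, 20, 23]
7 → replaces 13 → [6, 7, 20, 23]
4 → replaces 6 → [4, 7, 20, 23]
10 → replaces 20 → [4, 7, 10, 23]
13 → replaces 23 → [4, 7, 10, 13]
9 → replaces 10 → [4, 7, 9, 13]
23 → extends → [4, 7, 9, 13, 23]
3 → replaces 4 → [3, 7, 9, 13, 23]
6 → replaces 7 → [3, 6, 9, 13, 23]
Length 5; one witness is 6, 7, 10, 13, 23.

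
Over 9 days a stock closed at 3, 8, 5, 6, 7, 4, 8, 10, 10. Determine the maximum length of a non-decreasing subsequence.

7

Track the smallest tail for each achievable length (allowing ties):
3 → extends → [3]
8 → extends → [3, 8]
5 → replaces 8 → [3, 5]
6 → extends → [3, 5, 6]
7 → extends → [3, 5, 6, 7]
4 → replaces 5 → [3, 4, 6, 7]
8 → extends → [3, 4, 6, 7, 8]
10 → extends → [3, 4, 6, 7, 8, 10]
10 → extends → [3, 4, 6, 7, 8, 10, 10]
Seven tails, so the longest non-decreasing subsequence has length 7 (e.g. 3, 5, 6, 7, 8, 10, 10).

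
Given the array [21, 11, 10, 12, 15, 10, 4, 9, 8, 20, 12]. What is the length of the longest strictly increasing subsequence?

4

Track the smallest tail for each achievable length (strict):
21 → extends → [21]
11 → replaces 21 → [11]
10 → replaces 11 → [10]
12 → extends → [10, 12]
15 → extends → [10, 12, 15]
10 → already a tail → [10, 12, 15]
4 → replaces 10 → [4, 12, 15]
9 → replaces 12 → [4, 9, 15]
8 → replaces 9 → [4, 8, 15]
20 → extends → [4, 8, 15, 20]
12 → replaces 15 → [4, 8, 12, 20]
Four tails, so the longest strictly increasing subsequence has length 4 (e.g. 11, 12, 15, 20).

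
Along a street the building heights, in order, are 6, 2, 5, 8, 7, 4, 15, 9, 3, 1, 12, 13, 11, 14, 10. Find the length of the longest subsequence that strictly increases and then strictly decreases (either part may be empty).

8

inc[i] = longest strictly increasing subsequence ending at i; dec[i] = longest strictly decreasing subsequence starting at i:
i:      1  2  3  4  5  6  7  8  9 10 11 12 13 14 15
a[i]:   6  2  5  8  7  4 15  9  3  1 12 13 11 14 10
inc:    1  1  2  3  3  2  4  4  2  1  5  6  5  7  5
dec:    5  2  4  5  4  3  4  3  2  1  3  3  2  2  1
Best peak at i=12 (value 13): inc=6, dec=3, length 6+3−1 = 8.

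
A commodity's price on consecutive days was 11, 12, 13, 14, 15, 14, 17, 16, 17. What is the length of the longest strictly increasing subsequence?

7

Track the smallest tail for each achievable length (strict):
11 → extends → [11]
12 → extends → [11, 12]
13 → extends → [11, 12, 13]
14 → extends → [11, 12, 13, 14]
15 → extends → [11, 12, 13, 14, 15]
14 → already a tail → [11, 12, 13, 14, 15]
17 → extends → [11, 12, 13, 14, 15, 17]
16 → replaces 17 → [11, 12, 13, 14, 15, 16]
17 → extends → [11, 12, 13, 14, 15, 16, 17]
Seven tails, so the longest strictly increasing subsequence has length 7 (e.g. 11, 12, 13, 14, 15, 16, 17).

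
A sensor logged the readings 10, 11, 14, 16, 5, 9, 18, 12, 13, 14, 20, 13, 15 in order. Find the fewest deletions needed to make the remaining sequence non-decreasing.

Fewest deletions = n − (longest non-decreasing subsequence).
i:      1  2  3  4  5  6  7  8  9 10 11 12 13
a[i]:  10 11 14 16  5  9 18 12 13 14 20 13 15
dp:     1  2  3  4  1  2  5  3  4  5  6  5  6
max dp = 6, so deletions = 13 − 6 = 7.

7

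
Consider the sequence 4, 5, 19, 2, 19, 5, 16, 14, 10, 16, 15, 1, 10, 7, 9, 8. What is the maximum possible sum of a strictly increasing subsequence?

39

Let S[i] be the best sum of a strictly increasing subsequence ending at i:
i:      1  2  3  4  5  6  7  8  9 10 11 12 13 14 15 16
a[i]:   4  5 19  2 19  5 16 14 10 16 15  1 10  7  9  8
S:      4  9 28  2 28  9 25 23 19 39 38  1 19 16 25 24
Maximum is 39 (e.g. 4 + 5 + 14 + 16).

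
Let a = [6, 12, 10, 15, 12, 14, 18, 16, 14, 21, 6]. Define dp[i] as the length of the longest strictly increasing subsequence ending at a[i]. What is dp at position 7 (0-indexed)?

5

dp[i] = 1 + max{dp[j] : j<i, a[j]<a[i]} (or 1 if no such j):
i:      0  1  2  3  4  5  6  7  8  9 10
a[i]:   6 12 10 15 12 14 18 16 14 21  6
dp:     1  2  2  3  3  4  5  5  4  6  1
At index 7 the value is 5.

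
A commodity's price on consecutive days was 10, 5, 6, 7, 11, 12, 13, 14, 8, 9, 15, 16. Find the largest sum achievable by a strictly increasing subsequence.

Let S[i] be the best sum of a strictly increasing subsequence ending at i:
i:      1  2  3  4  5  6  7  8  9 10 11 12
a[i]:  10  5  6  7 11 12 13 14  8  9 15 16
S:     10  5 11 18 29 41 54 68 26 35 83 99
Maximum is 99 (e.g. 5 + 6 + 7 + 11 + 12 + 13 + 14 + 15 + 16).

99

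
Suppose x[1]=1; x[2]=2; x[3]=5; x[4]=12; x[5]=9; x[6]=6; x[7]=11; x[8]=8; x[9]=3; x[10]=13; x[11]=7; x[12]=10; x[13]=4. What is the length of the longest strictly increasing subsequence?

Let dp[i] be the length of the longest such subsequence ending at index i:
i:      1  2  3  4  5  6  7  8  9 10 11 12 13
x[i]:   1  2  5 12  9  6 11  8  3 13  7 10  4
dp:     1  2  3  4  4  4  5  5  3  6  5  6  4
Maximum dp value is 6.

6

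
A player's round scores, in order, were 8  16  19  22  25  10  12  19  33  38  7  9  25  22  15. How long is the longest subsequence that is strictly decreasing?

Let dp[i] be the longest strictly decreasing subsequence ending at i:
i:      1  2  3  4  5  6  7  8  9 10 11 12 13 14 15
a[i]:   8 16 19 22 25 10 12 19 33 38  7  9 25 22 15
dp:     1  1  1  1  1  2  2  2  1  1  3  3  2  3  4
Maximum is 4.

4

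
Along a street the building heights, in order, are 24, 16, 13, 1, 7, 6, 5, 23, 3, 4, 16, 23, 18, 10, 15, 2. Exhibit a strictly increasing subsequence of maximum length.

1, 3, 4, 16, 23

Patience tails give the LIS length; then backtrack through the dp parents:
24 → extends → [24]
16 → replaces 24 → [16]
13 → replaces 16 → [13]
1 → replaces 13 → [1]
7 → extends → [1, 7]
6 → replaces 7 → [1, 6]
5 → replaces 6 → [1, 5]
23 → extends → [1, 5, 23]
3 → replaces 5 → [1, 3, 23]
4 → replaces 23 → [1, 3, 4]
16 → extends → [1, 3, 4, 16]
23 → extends → [1, 3, 4, 16, 23]
18 → replaces 23 → [1, 3, 4, 16, 18]
10 → replaces 16 → [1, 3, 4, 10, 18]
15 → replaces 18 → [1, 3, 4, 10, 15]
2 → replaces 3 → [1, 2, 4, 10, 15]
Length 5; one witness is 1, 3, 4, 16, 23.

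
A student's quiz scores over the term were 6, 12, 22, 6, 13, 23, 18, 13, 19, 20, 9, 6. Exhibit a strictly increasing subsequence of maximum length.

6, 12, 13, 18, 19, 20

Patience tails give the LIS length; then backtrack through the dp parents:
6 → extends → [6]
12 → extends → [6, 12]
22 → extends → [6, 12, 22]
6 → already a tail → [6, 12, 22]
13 → replaces 22 → [6, 12, 13]
23 → extends → [6, 12, 13, 23]
18 → replaces 23 → [6, 12, 13, 18]
13 → already a tail → [6, 12, 13, 18]
19 → extends → [6, 12, 13, 18, 19]
20 → extends → [6, 12, 13, 18, 19, 20]
9 → replaces 12 → [6, 9, 13, 18, 19, 20]
6 → already a tail → [6, 9, 13, 18, 19, 20]
Length 6; one witness is 6, 12, 13, 18, 19, 20.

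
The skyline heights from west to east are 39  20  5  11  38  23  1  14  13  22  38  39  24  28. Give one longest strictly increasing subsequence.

Patience tails give the LIS length; then backtrack through the dp parents:
39 → extends → [39]
20 → replaces 39 → [20]
5 → replaces 20 → [5]
11 → extends → [5, 11]
38 → extends → [5, 11, 38]
23 → replaces 38 → [5, 11, 23]
1 → replaces 5 → [1, 11, 23]
14 → replaces 23 → [1, 11, 14]
13 → replaces 14 → [1, 11, 13]
22 → extends → [1, 11, 13, 22]
38 → extends → [1, 11, 13, 22, 38]
39 → extends → [1, 11, 13, 22, 38, 39]
24 → replaces 38 → [1, 11, 13, 22, 24, 39]
28 → replaces 39 → [1, 11, 13, 22, 24, 28]
Length 6; one witness is 5, 11, 14, 22, 38, 39.

5, 11, 14, 22, 38, 39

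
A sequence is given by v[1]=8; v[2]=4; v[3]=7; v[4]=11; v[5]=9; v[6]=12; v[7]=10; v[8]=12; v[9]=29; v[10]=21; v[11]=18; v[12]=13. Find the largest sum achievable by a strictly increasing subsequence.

Let S[i] be the best sum of a strictly increasing subsequence ending at i:
i:      1  2  3  4  5  6  7  8  9 10 11 12
v[i]:   8  4  7 11  9 12 10 12 29 21 18 13
S:      8  4 11 22 20 34 30 42 71 63 60 55
Maximum is 71 (e.g. 4 + 7 + 9 + 10 + 12 + 29).

71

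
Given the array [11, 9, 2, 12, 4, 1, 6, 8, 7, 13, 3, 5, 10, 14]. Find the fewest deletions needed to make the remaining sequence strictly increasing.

Fewest deletions = n − (longest strictly increasing subsequence).
i:      1  2  3  4  5  6  7  8  9 10 11 12 13 14
a[i]:  11  9  2 12  4  1  6  8  7 13  3  5 10 14
dp:     1  1  1  2  2  1  3  4  4  5  2  3  5  6
max dp = 6, so deletions = 14 − 6 = 8.

8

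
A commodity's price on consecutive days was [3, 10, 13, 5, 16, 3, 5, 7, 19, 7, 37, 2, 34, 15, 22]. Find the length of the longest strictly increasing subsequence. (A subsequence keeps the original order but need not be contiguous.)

Track the smallest tail for each achievable length (strict):
3 → extends → [3]
10 → extends → [3, 10]
13 → extends → [3, 10, 13]
5 → replaces 10 → [3, 5, 13]
16 → extends → [3, 5, 13, 16]
3 → already a tail → [3, 5, 13, 16]
5 → already a tail → [3, 5, 13, 16]
7 → replaces 13 → [3, 5, 7, 16]
19 → extends → [3, 5, 7, 16, 19]
7 → already a tail → [3, 5, 7, 16, 19]
37 → extends → [3, 5, 7, 16, 19, 37]
2 → replaces 3 → [2, 5, 7, 16, 19, 37]
34 → replaces 37 → [2, 5, 7, 16, 19, 34]
15 → replaces 16 → [2, 5, 7, 15, 19, 34]
22 → replaces 34 → [2, 5, 7, 15, 19, 22]
Six tails, so the longest strictly increasing subsequence has length 6 (e.g. 3, 10, 13, 16, 19, 37).

6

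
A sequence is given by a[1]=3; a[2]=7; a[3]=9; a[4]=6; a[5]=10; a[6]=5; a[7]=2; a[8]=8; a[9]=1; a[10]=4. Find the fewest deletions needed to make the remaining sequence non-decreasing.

6

Fewest deletions = n − (longest non-decreasing subsequence).
i:      1  2  3  4  5  6  7  8  9 10
a[i]:   3  7  9  6 10  5  2  8  1  4
dp:     1  2  3  2  4  2  1  3  1  2
max dp = 4, so deletions = 10 − 4 = 6.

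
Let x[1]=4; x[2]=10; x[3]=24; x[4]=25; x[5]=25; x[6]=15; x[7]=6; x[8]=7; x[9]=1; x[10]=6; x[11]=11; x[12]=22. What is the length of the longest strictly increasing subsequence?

Let dp[i] be the length of the longest such subsequence ending at index i:
i:      1  2  3  4  5  6  7  8  9 10 11 12
x[i]:   4 10 24 25 25 15  6  7  1  6 11 22
dp:     1  2  3  4  4  3  2  3  1  2  4  5
Maximum dp value is 5.

5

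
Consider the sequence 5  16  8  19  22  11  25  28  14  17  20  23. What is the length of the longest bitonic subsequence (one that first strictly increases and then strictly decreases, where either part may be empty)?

7

inc[i] = longest strictly increasing subsequence ending at i; dec[i] = longest strictly decreasing subsequence starting at i:
i:      1  2  3  4  5  6  7  8  9 10 11 12
a[i]:   5 16  8 19 22 11 25 28 14 17 20 23
inc:    1  2  2  3  4  3  5  6  4  5  6  7
dec:    1  2  1  2  2  1  2  2  1  1  1  1
Best peak at i=8 (value 28): inc=6, dec=2, length 6+2−1 = 7.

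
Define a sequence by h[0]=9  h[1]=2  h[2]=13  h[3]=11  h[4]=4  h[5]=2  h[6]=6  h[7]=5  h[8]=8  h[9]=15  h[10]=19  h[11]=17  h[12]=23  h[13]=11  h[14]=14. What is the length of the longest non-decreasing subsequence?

7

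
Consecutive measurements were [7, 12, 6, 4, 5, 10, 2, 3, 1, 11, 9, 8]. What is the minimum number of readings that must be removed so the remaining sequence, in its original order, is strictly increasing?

Fewest deletions = n − (longest strictly increasing subsequence).
i:      1  2  3  4  5  6  7  8  9 10 11 12
a[i]:   7 12  6  4  5 10  2  3  1 11  9  8
dp:     1  2  1  1  2  3  1  2  1  4  3  3
max dp = 4, so deletions = 12 − 4 = 8.

8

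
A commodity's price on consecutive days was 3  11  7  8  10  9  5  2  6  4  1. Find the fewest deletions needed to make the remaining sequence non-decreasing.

Fewest deletions = n − (longest non-decreasing subsequence).
Patience tails:
3 → extends → [3]
11 → extends → [3, 11]
7 → replaces 11 → [3, 7]
8 → extends → [3, 7, 8]
10 → extends → [3, 7, 8, 10]
9 → replaces 10 → [3, 7, 8, 9]
5 → replaces 7 → [3, 5, 8, 9]
2 → replaces 3 → [2, 5, 8, 9]
6 → replaces 8 → [2, 5, 6, 9]
4 → replaces 5 → [2, 4, 6, 9]
1 → replaces 2 → [1, 4, 6, 9]
Longest non-decreasing subsequence has length 4, so deletions = 11 − 4 = 7.

7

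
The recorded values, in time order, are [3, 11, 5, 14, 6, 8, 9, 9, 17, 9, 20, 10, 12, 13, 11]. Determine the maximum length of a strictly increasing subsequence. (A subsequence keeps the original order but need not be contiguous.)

8

Track the smallest tail for each achievable length (strict):
3 → extends → [3]
11 → extends → [3, 11]
5 → replaces 11 → [3, 5]
14 → extends → [3, 5, 14]
6 → replaces 14 → [3, 5, 6]
8 → extends → [3, 5, 6, 8]
9 → extends → [3, 5, 6, 8, 9]
9 → already a tail → [3, 5, 6, 8, 9]
17 → extends → [3, 5, 6, 8, 9, 17]
9 → already a tail → [3, 5, 6, 8, 9, 17]
20 → extends → [3, 5, 6, 8, 9, 17, 20]
10 → replaces 17 → [3, 5, 6, 8, 9, 10, 20]
12 → replaces 20 → [3, 5, 6, 8, 9, 10, 12]
13 → extends → [3, 5, 6, 8, 9, 10, 12, 13]
11 → replaces 12 → [3, 5, 6, 8, 9, 10, 11, 13]
Eight tails, so the longest strictly increasing subsequence has length 8 (e.g. 3, 5, 6, 8, 9, 10, 12, 13).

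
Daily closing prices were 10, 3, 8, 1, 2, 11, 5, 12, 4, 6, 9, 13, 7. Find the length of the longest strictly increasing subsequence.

Let dp[i] be the length of the longest such subsequence ending at index i:
i:      1  2  3  4  5  6  7  8  9 10 11 12 13
a[i]:  10  3  8  1  2 11  5 12  4  6  9 13  7
dp:     1  1  2  1  2  3  3  4  3  4  5  6  5
Maximum dp value is 6.

6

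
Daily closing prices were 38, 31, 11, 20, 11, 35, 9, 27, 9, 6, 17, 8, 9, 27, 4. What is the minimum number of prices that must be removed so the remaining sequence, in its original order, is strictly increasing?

11

Fewest deletions = n − (longest strictly increasing subsequence).
i:      1  2  3  4  5  6  7  8  9 10 11 12 13 14 15
a[i]:  38 31 11 20 11 35  9 27  9  6 17  8  9 27  4
dp:     1  1  1  2  1  3  1  3  1  1  2  2  3  4  1
max dp = 4, so deletions = 15 − 4 = 11.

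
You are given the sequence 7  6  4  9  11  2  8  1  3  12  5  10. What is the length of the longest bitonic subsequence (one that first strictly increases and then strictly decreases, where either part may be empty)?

inc[i] = longest strictly increasing subsequence ending at i; dec[i] = longest strictly decreasing subsequence starting at i:
i:      1  2  3  4  5  6  7  8  9 10 11 12
a[i]:   7  6  4  9 11  2  8  1  3 12  5 10
inc:    1  1  1  2  3  1  2  1  2  4  3  4
dec:    5  4  3  3  3  2  2  1  1  2  1  1
Best peak at i=1 (value 7): inc=1, dec=5, length 1+5−1 = 5.

5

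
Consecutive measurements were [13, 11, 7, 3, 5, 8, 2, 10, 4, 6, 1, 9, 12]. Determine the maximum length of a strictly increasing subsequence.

Let dp[i] be the length of the longest such subsequence ending at index i:
i:      1  2  3  4  5  6  7  8  9 10 11 12 13
a[i]:  13 11  7  3  5  8  2 10  4  6  1  9 12
dp:     1  1  1  1  2  3  1  4  2  3  1  4  5
Maximum dp value is 5.

5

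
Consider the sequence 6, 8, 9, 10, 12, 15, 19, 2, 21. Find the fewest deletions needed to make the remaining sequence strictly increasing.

1

Fewest deletions = n − (longest strictly increasing subsequence).
i:      1  2  3  4  5  6  7  8  9
a[i]:   6  8  9 10 12 15 19  2 21
dp:     1  2  3  4  5  6  7  1  8
max dp = 8, so deletions = 9 − 8 = 1.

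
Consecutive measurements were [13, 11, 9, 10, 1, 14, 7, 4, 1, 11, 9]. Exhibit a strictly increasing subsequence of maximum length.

9, 10, 14

Patience tails give the LIS length; then backtrack through the dp parents:
13 → extends → [13]
11 → replaces 13 → [11]
9 → replaces 11 → [9]
10 → extends → [9, 10]
1 → replaces 9 → [1, 10]
14 → extends → [1, 10, 14]
7 → replaces 10 → [1, 7, 14]
4 → replaces 7 → [1, 4, 14]
1 → already a tail → [1, 4, 14]
11 → replaces 14 → [1, 4, 11]
9 → replaces 11 → [1, 4, 9]
Length 3; one witness is 9, 10, 14.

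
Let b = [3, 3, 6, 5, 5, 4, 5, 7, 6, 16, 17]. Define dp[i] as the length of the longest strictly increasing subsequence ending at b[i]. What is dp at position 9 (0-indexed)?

dp[i] = 1 + max{dp[j] : j<i, b[j]<b[i]} (or 1 if no such j):
i:      0  1  2  3  4  5  6  7  8  9 10
b[i]:   3  3  6  5  5  4  5  7  6 16 17
dp:     1  1  2  2  2  2  3  4  4  5  6
At index 9 the value is 5.

5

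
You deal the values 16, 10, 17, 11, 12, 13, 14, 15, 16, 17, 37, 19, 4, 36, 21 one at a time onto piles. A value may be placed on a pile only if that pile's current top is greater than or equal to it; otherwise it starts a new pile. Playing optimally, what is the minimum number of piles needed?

10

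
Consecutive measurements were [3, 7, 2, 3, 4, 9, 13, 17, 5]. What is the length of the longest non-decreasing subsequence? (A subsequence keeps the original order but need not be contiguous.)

Let dp[i] be the length of the longest such subsequence ending at index i:
i:      1  2  3  4  5  6  7  8  9
a[i]:   3  7  2  3  4  9 13 17  5
dp:     1  2  1  2  3  4  5  6  4
Maximum dp value is 6.

6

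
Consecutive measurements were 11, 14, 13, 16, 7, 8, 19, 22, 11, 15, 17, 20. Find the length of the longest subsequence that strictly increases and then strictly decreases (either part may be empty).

6

inc[i] = longest strictly increasing subsequence ending at i; dec[i] = longest strictly decreasing subsequence starting at i:
i:      1  2  3  4  5  6  7  8  9 10 11 12
a[i]:  11 14 13 16  7  8 19 22 11 15 17 20
inc:    1  2  2  3  1  2  4  5  3  4  5  6
dec:    2  3  2  2  1  1  2  2  1  1  1  1
Best peak at i=8 (value 22): inc=5, dec=2, length 5+2−1 = 6.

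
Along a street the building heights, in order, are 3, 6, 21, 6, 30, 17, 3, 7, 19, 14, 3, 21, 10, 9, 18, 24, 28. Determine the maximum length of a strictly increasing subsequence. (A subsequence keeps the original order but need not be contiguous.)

7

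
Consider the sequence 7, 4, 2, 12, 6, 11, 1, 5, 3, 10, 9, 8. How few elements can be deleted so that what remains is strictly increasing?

Fewest deletions = n − (longest strictly increasing subsequence).
i:      1  2  3  4  5  6  7  8  9 10 11 12
a[i]:   7  4  2 12  6 11  1  5  3 10  9  8
dp:     1  1  1  2  2  3  1  2  2  3  3  3
max dp = 3, so deletions = 12 − 3 = 9.

9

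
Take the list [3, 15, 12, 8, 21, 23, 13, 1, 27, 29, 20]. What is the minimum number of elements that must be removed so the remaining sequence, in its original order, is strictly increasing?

5

Fewest deletions = n − (longest strictly increasing subsequence).
i:      1  2  3  4  5  6  7  8  9 10 11
a[i]:   3 15 12  8 21 23 13  1 27 29 20
dp:     1  2  2  2  3  4  3  1  5  6  4
max dp = 6, so deletions = 11 − 6 = 5.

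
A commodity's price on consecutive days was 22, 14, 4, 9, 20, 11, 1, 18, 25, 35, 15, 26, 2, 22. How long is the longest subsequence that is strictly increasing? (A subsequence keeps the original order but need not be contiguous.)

6

Let dp[i] be the length of the longest such subsequence ending at index i:
i:      1  2  3  4  5  6  7  8  9 10 11 12 13 14
a[i]:  22 14  4  9 20 11  1 18 25 35 15 26  2 22
dp:     1  1  1  2  3  3  1  4  5  6  4  6  2  5
Maximum dp value is 6.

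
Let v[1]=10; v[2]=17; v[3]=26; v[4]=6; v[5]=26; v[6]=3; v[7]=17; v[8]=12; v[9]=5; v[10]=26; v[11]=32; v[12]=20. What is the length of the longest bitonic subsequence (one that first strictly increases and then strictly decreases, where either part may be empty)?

inc[i] = longest strictly increasing subsequence ending at i; dec[i] = longest strictly decreasing subsequence starting at i:
i:      1  2  3  4  5  6  7  8  9 10 11 12
v[i]:  10 17 26  6 26  3 17 12  5 26 32 20
inc:    1  2  3  1  3  1  2  2  2  3  4  3
dec:    3  3  4  2  4  1  3  2  1  2  2  1
Best peak at i=3 (value 26): inc=3, dec=4, length 3+4−1 = 6.

6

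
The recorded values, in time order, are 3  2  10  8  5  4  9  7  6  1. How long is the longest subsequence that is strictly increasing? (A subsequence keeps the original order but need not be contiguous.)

3

Let dp[i] be the length of the longest such subsequence ending at index i:
i:      1  2  3  4  5  6  7  8  9 10
a[i]:   3  2 10  8  5  4  9  7  6  1
dp:     1  1  2  2  2  2  3  3  3  1
Maximum dp value is 3.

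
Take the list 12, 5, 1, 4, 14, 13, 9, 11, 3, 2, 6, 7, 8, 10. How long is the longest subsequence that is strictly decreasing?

5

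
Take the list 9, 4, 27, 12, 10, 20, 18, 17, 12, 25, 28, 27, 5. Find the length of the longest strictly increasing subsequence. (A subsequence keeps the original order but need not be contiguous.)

Let dp[i] be the length of the longest such subsequence ending at index i:
i:      1  2  3  4  5  6  7  8  9 10 11 12 13
a[i]:   9  4 27 12 10 20 18 17 12 25 28 27  5
dp:     1  1  2  2  2  3  3  3  3  4  5  5  2
Maximum dp value is 5.

5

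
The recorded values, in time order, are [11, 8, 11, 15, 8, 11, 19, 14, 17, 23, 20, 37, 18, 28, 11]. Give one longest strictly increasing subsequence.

Patience tails give the LIS length; then backtrack through the dp parents:
11 → extends → [11]
8 → replaces 11 → [8]
11 → extends → [8, 11]
15 → extends → [8, 11, 15]
8 → already a tail → [8, 11, 15]
11 → already a tail → [8, 11, 15]
19 → extends → [8, 11, 15, 19]
14 → replaces 15 → [8, 11, 14, 19]
17 → replaces 19 → [8, 11, 14, 17]
23 → extends → [8, 11, 14, 17, 23]
20 → replaces 23 → [8, 11, 14, 17, 20]
37 → extends → [8, 11, 14, 17, 20, 37]
18 → replaces 20 → [8, 11, 14, 17, 18, 37]
28 → replaces 37 → [8, 11, 14, 17, 18, 28]
11 → already a tail → [8, 11, 14, 17, 18, 28]
Length 6; one witness is 8, 11, 15, 19, 23, 37.

8, 11, 15, 19, 23, 37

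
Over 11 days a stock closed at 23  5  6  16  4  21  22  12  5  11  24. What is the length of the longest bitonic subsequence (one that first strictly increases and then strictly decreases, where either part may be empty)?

7

inc[i] = longest strictly increasing subsequence ending at i; dec[i] = longest strictly decreasing subsequence starting at i:
i:      1  2  3  4  5  6  7  8  9 10 11
a[i]:  23  5  6 16  4 21 22 12  5 11 24
inc:    1  1  2  3  1  4  5  3  2  3  6
dec:    4  2  2  3  1  3  3  2  1  1  1
Best peak at i=7 (value 22): inc=5, dec=3, length 5+3−1 = 7.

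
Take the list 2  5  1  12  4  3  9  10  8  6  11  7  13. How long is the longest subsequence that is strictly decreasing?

4

Negate each value so 'decreasing' becomes 'increasing', then run patience tails on the negated sequence:
-2 → extends → [-2]
-5 → replaces -2 → [-5]
-1 → extends → [-5, -1]
-12 → replaces -5 → [-12, -1]
-4 → replaces -1 → [-12, -4]
-3 → extends → [-12, -4, -3]
-9 → replaces -4 → [-12, -9, -3]
-10 → replaces -9 → [-12, -10, -3]
-8 → replaces -3 → [-12, -10, -8]
-6 → extends → [-12, -10, -8, -6]
-11 → replaces -10 → [-12, -11, -8, -6]
-7 → replaces -6 → [-12, -11, -8, -7]
-13 → replaces -12 → [-13, -11, -8, -7]
Four tails, so the longest strictly decreasing subsequence of the original has length 4.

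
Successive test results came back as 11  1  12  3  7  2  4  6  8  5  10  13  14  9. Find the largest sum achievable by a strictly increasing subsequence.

Let S[i] be the best sum of a strictly increasing subsequence ending at i:
i:      1  2  3  4  5  6  7  8  9 10 11 12 13 14
a[i]:  11  1 12  3  7  2  4  6  8  5 10 13 14  9
S:     11  1 23  4 11  3  8 14 22 13 32 45 59 31
Maximum is 59 (e.g. 1 + 3 + 4 + 6 + 8 + 10 + 13 + 14).

59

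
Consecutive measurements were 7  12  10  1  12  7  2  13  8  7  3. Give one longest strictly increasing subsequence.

Patience tails give the LIS length; then backtrack through the dp parents:
7 → extends → [7]
12 → extends → [7, 12]
10 → replaces 12 → [7, 10]
1 → replaces 7 → [1, 10]
12 → extends → [1, 10, 12]
7 → replaces 10 → [1, 7, 12]
2 → replaces 7 → [1, 2, 12]
13 → extends → [1, 2, 12, 13]
8 → replaces 12 → [1, 2, 8, 13]
7 → replaces 8 → [1, 2, 7, 13]
3 → replaces 7 → [1, 2, 3, 13]
Length 4; one witness is 7, 10, 12, 13.

7, 10, 12, 13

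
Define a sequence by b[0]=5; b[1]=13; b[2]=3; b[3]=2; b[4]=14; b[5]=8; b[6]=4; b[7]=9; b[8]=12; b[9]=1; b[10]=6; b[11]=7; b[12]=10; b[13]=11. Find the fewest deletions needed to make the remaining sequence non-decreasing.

8

Fewest deletions = n − (longest non-decreasing subsequence).
Patience tails:
5 → extends → [5]
13 → extends → [5, 13]
3 → replaces 5 → [3, 13]
2 → replaces 3 → [2, 13]
14 → extends → [2, 13, 14]
8 → replaces 13 → [2, 8, 14]
4 → replaces 8 → [2, 4, 14]
9 → replaces 14 → [2, 4, 9]
12 → extends → [2, 4, 9, 12]
1 → replaces 2 → [1, 4, 9, 12]
6 → replaces 9 → [1, 4, 6, 12]
7 → replaces 12 → [1, 4, 6, 7]
10 → extends → [1, 4, 6, 7, 10]
11 → extends → [1, 4, 6, 7, 10, 11]
Longest non-decreasing subsequence has length 6, so deletions = 14 − 6 = 8.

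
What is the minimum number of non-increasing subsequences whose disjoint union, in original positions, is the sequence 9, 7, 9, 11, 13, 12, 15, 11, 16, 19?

7

The minimum number of non-increasing subsequences covering a sequence equals the length of its longest strictly increasing subsequence.
LIS length is 7 (e.g. 7, 9, 11, 13, 15, 16, 19), so 7 piles are needed.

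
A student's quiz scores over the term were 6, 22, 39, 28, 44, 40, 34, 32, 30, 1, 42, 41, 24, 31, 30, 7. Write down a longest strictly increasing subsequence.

6, 22, 39, 40, 42

Patience tails give the LIS length; then backtrack through the dp parents:
6 → extends → [6]
22 → extends → [6, 22]
39 → extends → [6, 22, 39]
28 → replaces 39 → [6, 22, 28]
44 → extends → [6, 22, 28, 44]
40 → replaces 44 → [6, 22, 28, 40]
34 → replaces 40 → [6, 22, 28, 34]
32 → replaces 34 → [6, 22, 28, 32]
30 → replaces 32 → [6, 22, 28, 30]
1 → replaces 6 → [1, 22, 28, 30]
42 → extends → [1, 22, 28, 30, 42]
41 → replaces 42 → [1, 22, 28, 30, 41]
24 → replaces 28 → [1, 22, 24, 30, 41]
31 → replaces 41 → [1, 22, 24, 30, 31]
30 → already a tail → [1, 22, 24, 30, 31]
7 → replaces 22 → [1, 7, 24, 30, 31]
Length 5; one witness is 6, 22, 39, 40, 42.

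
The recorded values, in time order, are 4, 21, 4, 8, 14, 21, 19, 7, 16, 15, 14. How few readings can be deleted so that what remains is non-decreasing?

Fewest deletions = n − (longest non-decreasing subsequence).
Patience tails:
4 → extends → [4]
21 → extends → [4, 21]
4 → replaces 21 → [4, 4]
8 → extends → [4, 4, 8]
14 → extends → [4, 4, 8, 14]
21 → extends → [4, 4, 8, 14, 21]
19 → replaces 21 → [4, 4, 8, 14, 19]
7 → replaces 8 → [4, 4, 7, 14, 19]
16 → replaces 19 → [4, 4, 7, 14, 16]
15 → replaces 16 → [4, 4, 7, 14, 15]
14 → replaces 15 → [4, 4, 7, 14, 14]
Longest non-decreasing subsequence has length 5, so deletions = 11 − 5 = 6.

6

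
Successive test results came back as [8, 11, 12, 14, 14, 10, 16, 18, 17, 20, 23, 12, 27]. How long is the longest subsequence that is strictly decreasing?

Negate each value so 'decreasing' becomes 'increasing', then run patience tails on the negated sequence:
-8 → extends → [-8]
-11 → replaces -8 → [-11]
-12 → replaces -11 → [-12]
-14 → replaces -12 → [-14]
-14 → already a tail → [-14]
-10 → extends → [-14, -10]
-16 → replaces -14 → [-16, -10]
-18 → replaces -16 → [-18, -10]
-17 → replaces -10 → [-18, -17]
-20 → replaces -18 → [-20, -17]
-23 → replaces -20 → [-23, -17]
-12 → extends → [-23, -17, -12]
-27 → replaces -23 → [-27, -17, -12]
Three tails, so the longest strictly decreasing subsequence of the original has length 3.

3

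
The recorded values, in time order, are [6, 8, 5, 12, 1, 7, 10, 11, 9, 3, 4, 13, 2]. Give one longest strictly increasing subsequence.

Patience tails give the LIS length; then backtrack through the dp parents:
6 → extends → [6]
8 → extends → [6, 8]
5 → replaces 6 → [5, 8]
12 → extends → [5, 8, 12]
1 → replaces 5 → [1, 8, 12]
7 → replaces 8 → [1, 7, 12]
10 → replaces 12 → [1, 7, 10]
11 → extends → [1, 7, 10, 11]
9 → replaces 10 → [1, 7, 9, 11]
3 → replaces 7 → [1, 3, 9, 11]
4 → replaces 9 → [1, 3, 4, 11]
13 → extends → [1, 3, 4, 11, 13]
2 → replaces 3 → [1, 2, 4, 11, 13]
Length 5; one witness is 6, 8, 10, 11, 13.

6, 8, 10, 11, 13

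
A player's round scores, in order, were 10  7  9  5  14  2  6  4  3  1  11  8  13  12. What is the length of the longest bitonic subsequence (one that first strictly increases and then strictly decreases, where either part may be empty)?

7

inc[i] = longest strictly increasing subsequence ending at i; dec[i] = longest strictly decreasing subsequence starting at i:
i:      1  2  3  4  5  6  7  8  9 10 11 12 13 14
a[i]:  10  7  9  5 14  2  6  4  3  1 11  8 13 12
inc:    1  1  2  1  3  1  2  2  2  1  3  3  4  4
dec:    6  5  5  4  5  2  4  3  2  1  2  1  2  1
Best peak at i=5 (value 14): inc=3, dec=5, length 3+5−1 = 7.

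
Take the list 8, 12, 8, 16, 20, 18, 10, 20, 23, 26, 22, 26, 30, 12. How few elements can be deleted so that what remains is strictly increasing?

Fewest deletions = n − (longest strictly increasing subsequence).
Patience tails:
8 → extends → [8]
12 → extends → [8, 12]
8 → already a tail → [8, 12]
16 → extends → [8, 12, 16]
20 → extends → [8, 12, 16, 20]
18 → replaces 20 → [8, 12, 16, 18]
10 → replaces 12 → [8, 10, 16, 18]
20 → extends → [8, 10, 16, 18, 20]
23 → extends → [8, 10, 16, 18, 20, 23]
26 → extends → [8, 10, 16, 18, 20, 23, 26]
22 → replaces 23 → [8, 10, 16, 18, 20, 22, 26]
26 → already a tail → [8, 10, 16, 18, 20, 22, 26]
30 → extends → [8, 10, 16, 18, 20, 22, 26, 30]
12 → replaces 16 → [8, 10, 12, 18, 20, 22, 26, 30]
Longest strictly increasing subsequence has length 8, so deletions = 14 − 8 = 6.

6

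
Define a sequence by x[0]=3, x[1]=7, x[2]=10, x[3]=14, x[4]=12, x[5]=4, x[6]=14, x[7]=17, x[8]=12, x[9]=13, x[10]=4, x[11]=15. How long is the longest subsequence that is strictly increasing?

6

Track the smallest tail for each achievable length (strict):
3 → extends → [3]
7 → extends → [3, 7]
10 → extends → [3, 7, 10]
14 → extends → [3, 7, 10, 14]
12 → replaces 14 → [3, 7, 10, 12]
4 → replaces 7 → [3, 4, 10, 12]
14 → extends → [3, 4, 10, 12, 14]
17 → extends → [3, 4, 10, 12, 14, 17]
12 → already a tail → [3, 4, 10, 12, 14, 17]
13 → replaces 14 → [3, 4, 10, 12, 13, 17]
4 → already a tail → [3, 4, 10, 12, 13, 17]
15 → replaces 17 → [3, 4, 10, 12, 13, 15]
Six tails, so the longest strictly increasing subsequence has length 6 (e.g. 3, 7, 10, 12, 14, 17).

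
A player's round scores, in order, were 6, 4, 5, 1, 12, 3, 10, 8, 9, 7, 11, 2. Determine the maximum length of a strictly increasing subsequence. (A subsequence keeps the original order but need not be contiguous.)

Track the smallest tail for each achievable length (strict):
6 → extends → [6]
4 → replaces 6 → [4]
5 → extends → [4, 5]
1 → replaces 4 → [1, 5]
12 → extends → [1, 5, 12]
3 → replaces 5 → [1, 3, 12]
10 → replaces 12 → [1, 3, 10]
8 → replaces 10 → [1, 3, 8]
9 → extends → [1, 3, 8, 9]
7 → replaces 8 → [1, 3, 7, 9]
11 → extends → [1, 3, 7, 9, 11]
2 → replaces 3 → [1, 2, 7, 9, 11]
Five tails, so the longest strictly increasing subsequence has length 5 (e.g. 4, 5, 8, 9, 11).

5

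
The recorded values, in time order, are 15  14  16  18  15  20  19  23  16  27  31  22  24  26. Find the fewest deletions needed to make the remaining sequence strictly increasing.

Fewest deletions = n − (longest strictly increasing subsequence).
i:      1  2  3  4  5  6  7  8  9 10 11 12 13 14
a[i]:  15 14 16 18 15 20 19 23 16 27 31 22 24 26
dp:     1  1  2  3  2  4  4  5  3  6  7  5  6  7
max dp = 7, so deletions = 14 − 7 = 7.

7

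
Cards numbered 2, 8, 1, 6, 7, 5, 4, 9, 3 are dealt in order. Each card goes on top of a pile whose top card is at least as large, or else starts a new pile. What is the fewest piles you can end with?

4

The minimum number of non-increasing subsequences covering a sequence equals the length of its longest strictly increasing subsequence.
LIS length is 4 (e.g. 2, 6, 7, 9), so 4 piles are needed.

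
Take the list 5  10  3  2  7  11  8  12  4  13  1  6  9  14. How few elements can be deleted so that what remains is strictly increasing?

Fewest deletions = n − (longest strictly increasing subsequence).
i:      1  2  3  4  5  6  7  8  9 10 11 12 13 14
a[i]:   5 10  3  2  7 11  8 12  4 13  1  6  9 14
dp:     1  2  1  1  2  3  3  4  2  5  1  3  4  6
max dp = 6, so deletions = 14 − 6 = 8.

8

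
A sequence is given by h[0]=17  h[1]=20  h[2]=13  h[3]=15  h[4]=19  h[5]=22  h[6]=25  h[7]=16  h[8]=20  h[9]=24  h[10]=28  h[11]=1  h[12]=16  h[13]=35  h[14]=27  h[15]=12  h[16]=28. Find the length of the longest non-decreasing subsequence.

Let dp[i] be the length of the longest such subsequence ending at index i:
i:      0  1  2  3  4  5  6  7  8  9 10 11 12 13 14 15 16
h[i]:  17 20 13 15 19 22 25 16 20 24 28  1 16 35 27 12 28
dp:     1  2  1  2  3  4  5  3  4  5  6  1  4  7  6  2  7
Maximum dp value is 7.

7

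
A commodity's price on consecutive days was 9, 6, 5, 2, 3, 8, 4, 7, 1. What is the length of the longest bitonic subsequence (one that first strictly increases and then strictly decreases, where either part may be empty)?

inc[i] = longest strictly increasing subsequence ending at i; dec[i] = longest strictly decreasing subsequence starting at i:
i:     1 2 3 4 5 6 7 8 9
a[i]:  9 6 5 2 3 8 4 7 1
inc:   1 1 1 1 2 3 3 4 1
dec:   5 4 3 2 2 3 2 2 1
Best peak at i=1 (value 9): inc=1, dec=5, length 1+5−1 = 5.

5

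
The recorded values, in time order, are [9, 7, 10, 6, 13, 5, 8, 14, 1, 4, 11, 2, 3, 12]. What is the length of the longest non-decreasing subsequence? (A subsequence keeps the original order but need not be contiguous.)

4

Track the smallest tail for each achievable length (allowing ties):
9 → extends → [9]
7 → replaces 9 → [7]
10 → extends → [7, 10]
6 → replaces 7 → [6, 10]
13 → extends → [6, 10, 13]
5 → replaces 6 → [5, 10, 13]
8 → replaces 10 → [5, 8, 13]
14 → extends → [5, 8, 13, 14]
1 → replaces 5 → [1, 8, 13, 14]
4 → replaces 8 → [1, 4, 13, 14]
11 → replaces 13 → [1, 4, 11, 14]
2 → replaces 4 → [1, 2, 11, 14]
3 → replaces 11 → [1, 2, 3, 14]
12 → replaces 14 → [1, 2, 3, 12]
Four tails, so the longest non-decreasing subsequence has length 4 (e.g. 9, 10, 13, 14).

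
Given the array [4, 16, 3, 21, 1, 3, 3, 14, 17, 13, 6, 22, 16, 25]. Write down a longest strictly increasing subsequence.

1, 3, 14, 17, 22, 25

Patience tails give the LIS length; then backtrack through the dp parents:
4 → extends → [4]
16 → extends → [4, 16]
3 → replaces 4 → [3, 16]
21 → extends → [3, 16, 21]
1 → replaces 3 → [1, 16, 21]
3 → replaces 16 → [1, 3, 21]
3 → already a tail → [1, 3, 21]
14 → replaces 21 → [1, 3, 14]
17 → extends → [1, 3, 14, 17]
13 → replaces 14 → [1, 3, 13, 17]
6 → replaces 13 → [1, 3, 6, 17]
22 → extends → [1, 3, 6, 17, 22]
16 → replaces 17 → [1, 3, 6, 16, 22]
25 → extends → [1, 3, 6, 16, 22, 25]
Length 6; one witness is 1, 3, 14, 17, 22, 25.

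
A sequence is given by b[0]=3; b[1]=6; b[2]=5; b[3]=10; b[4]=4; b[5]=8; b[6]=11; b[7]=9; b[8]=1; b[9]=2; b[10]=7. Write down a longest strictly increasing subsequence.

Patience tails give the LIS length; then backtrack through the dp parents:
3 → extends → [3]
6 → extends → [3, 6]
5 → replaces 6 → [3, 5]
10 → extends → [3, 5, 10]
4 → replaces 5 → [3, 4, 10]
8 → replaces 10 → [3, 4, 8]
11 → extends → [3, 4, 8, 11]
9 → replaces 11 → [3, 4, 8, 9]
1 → replaces 3 → [1, 4, 8, 9]
2 → replaces 4 → [1, 2, 8, 9]
7 → replaces 8 → [1, 2, 7, 9]
Length 4; one witness is 3, 6, 10, 11.

3, 6, 10, 11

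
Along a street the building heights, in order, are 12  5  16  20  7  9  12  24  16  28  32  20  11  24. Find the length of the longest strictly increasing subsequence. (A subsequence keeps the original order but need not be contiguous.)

7

Track the smallest tail for each achievable length (strict):
12 → extends → [12]
5 → replaces 12 → [5]
16 → extends → [5, 16]
20 → extends → [5, 16, 20]
7 → replaces 16 → [5, 7, 20]
9 → replaces 20 → [5, 7, 9]
12 → extends → [5, 7, 9, 12]
24 → extends → [5, 7, 9, 12, 24]
16 → replaces 24 → [5, 7, 9, 12, 16]
28 → extends → [5, 7, 9, 12, 16, 28]
32 → extends → [5, 7, 9, 12, 16, 28, 32]
20 → replaces 28 → [5, 7, 9, 12, 16, 20, 32]
11 → replaces 12 → [5, 7, 9, 11, 16, 20, 32]
24 → replaces 32 → [5, 7, 9, 11, 16, 20, 24]
Seven tails, so the longest strictly increasing subsequence has length 7 (e.g. 5, 7, 9, 12, 24, 28, 32).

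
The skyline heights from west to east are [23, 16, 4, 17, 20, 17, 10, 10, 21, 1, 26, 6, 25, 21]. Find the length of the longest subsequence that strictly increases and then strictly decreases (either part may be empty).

inc[i] = longest strictly increasing subsequence ending at i; dec[i] = longest strictly decreasing subsequence starting at i:
i:      1  2  3  4  5  6  7  8  9 10 11 12 13 14
a[i]:  23 16  4 17 20 17 10 10 21  1 26  6 25 21
inc:    1  1  1  2  3  2  2  2  4  1  5  2  5  4
dec:    5  3  2  3  4  3  2  2  2  1  3  1  2  1
Best peak at i=11 (value 26): inc=5, dec=3, length 5+3−1 = 7.

7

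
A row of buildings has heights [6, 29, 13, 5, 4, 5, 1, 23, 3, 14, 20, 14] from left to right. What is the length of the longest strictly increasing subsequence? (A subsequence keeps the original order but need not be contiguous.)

4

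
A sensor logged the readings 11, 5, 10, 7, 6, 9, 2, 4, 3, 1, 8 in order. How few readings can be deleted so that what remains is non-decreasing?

Fewest deletions = n − (longest non-decreasing subsequence).
i:      1  2  3  4  5  6  7  8  9 10 11
a[i]:  11  5 10  7  6  9  2  4  3  1  8
dp:     1  1  2  2  2  3  1  2  2  1  3
max dp = 3, so deletions = 11 − 3 = 8.

8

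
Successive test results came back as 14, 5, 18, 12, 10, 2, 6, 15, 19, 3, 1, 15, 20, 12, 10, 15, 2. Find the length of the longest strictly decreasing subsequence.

6

Let dp[i] be the longest strictly decreasing subsequence ending at i:
i:      1  2  3  4  5  6  7  8  9 10 11 12 13 14 15 16 17
a[i]:  14  5 18 12 10  2  6 15 19  3  1 15 20 12 10 15  2
dp:     1  2  1  2  3  4  4  2  1  5  6  2  1  3  4  2  6
Maximum is 6.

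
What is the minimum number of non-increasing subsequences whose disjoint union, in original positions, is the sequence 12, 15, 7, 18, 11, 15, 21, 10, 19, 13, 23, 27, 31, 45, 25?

8

Place each on the leftmost legal pile:
12 → new pile 1 (tops now [12])
15 → new pile 2 (tops now [12, 15])
7 → pile 1 (tops now [7, 15])
18 → new pile 3 (tops now [7, 15, 18])
11 → pile 2 (tops now [7, 11, 18])
15 → pile 3 (tops now [7, 11, 15])
21 → new pile 4 (tops now [7, 11, 15, 21])
10 → pile 2 (tops now [7, 10, 15, 21])
19 → pile 4 (tops now [7, 10, 15, 19])
13 → pile 3 (tops now [7, 10, 13, 19])
23 → new pile 5 (tops now [7, 10, 13, 19, 23])
27 → new pile 6 (tops now [7, 10, 13, 19, 23, 27])
31 → new pile 7 (tops now [7, 10, 13, 19, 23, 27, 31])
45 → new pile 8 (tops now [7, 10, 13, 19, 23, 27, 31, 45])
25 → pile 6 (tops now [7, 10, 13, 19, 23, 25, 31, 45])
Eight piles.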